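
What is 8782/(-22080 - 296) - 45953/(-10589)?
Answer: 467625865/118469732 ≈ 3.9472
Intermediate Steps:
8782/(-22080 - 296) - 45953/(-10589) = 8782/(-22376) - 45953*(-1/10589) = 8782*(-1/22376) + 45953/10589 = -4391/11188 + 45953/10589 = 467625865/118469732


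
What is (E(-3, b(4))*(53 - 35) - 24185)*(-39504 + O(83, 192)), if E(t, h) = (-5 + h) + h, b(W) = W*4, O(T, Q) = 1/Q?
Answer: 179751393133/192 ≈ 9.3621e+8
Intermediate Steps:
b(W) = 4*W
E(t, h) = -5 + 2*h
(E(-3, b(4))*(53 - 35) - 24185)*(-39504 + O(83, 192)) = ((-5 + 2*(4*4))*(53 - 35) - 24185)*(-39504 + 1/192) = ((-5 + 2*16)*18 - 24185)*(-39504 + 1/192) = ((-5 + 32)*18 - 24185)*(-7584767/192) = (27*18 - 24185)*(-7584767/192) = (486 - 24185)*(-7584767/192) = -23699*(-7584767/192) = 179751393133/192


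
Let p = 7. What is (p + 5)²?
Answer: 144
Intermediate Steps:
(p + 5)² = (7 + 5)² = 12² = 144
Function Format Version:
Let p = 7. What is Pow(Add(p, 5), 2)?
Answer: 144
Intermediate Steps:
Pow(Add(p, 5), 2) = Pow(Add(7, 5), 2) = Pow(12, 2) = 144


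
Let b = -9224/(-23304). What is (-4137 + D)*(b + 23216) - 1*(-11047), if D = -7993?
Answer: -820311969019/2913 ≈ -2.8160e+8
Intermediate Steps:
b = 1153/2913 (b = -9224*(-1/23304) = 1153/2913 ≈ 0.39581)
(-4137 + D)*(b + 23216) - 1*(-11047) = (-4137 - 7993)*(1153/2913 + 23216) - 1*(-11047) = -12130*67629361/2913 + 11047 = -820344148930/2913 + 11047 = -820311969019/2913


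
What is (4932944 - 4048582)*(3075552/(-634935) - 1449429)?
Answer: -271291685570047818/211645 ≈ -1.2818e+12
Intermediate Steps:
(4932944 - 4048582)*(3075552/(-634935) - 1449429) = 884362*(3075552*(-1/634935) - 1449429) = 884362*(-1025184/211645 - 1449429) = 884362*(-306765425889/211645) = -271291685570047818/211645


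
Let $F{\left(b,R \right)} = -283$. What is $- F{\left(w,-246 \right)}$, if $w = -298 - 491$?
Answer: $283$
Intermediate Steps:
$w = -789$ ($w = -298 - 491 = -789$)
$- F{\left(w,-246 \right)} = \left(-1\right) \left(-283\right) = 283$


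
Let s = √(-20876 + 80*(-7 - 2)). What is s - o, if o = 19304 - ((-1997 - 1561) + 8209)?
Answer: -14653 + 2*I*√5399 ≈ -14653.0 + 146.96*I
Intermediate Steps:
o = 14653 (o = 19304 - (-3558 + 8209) = 19304 - 1*4651 = 19304 - 4651 = 14653)
s = 2*I*√5399 (s = √(-20876 + 80*(-9)) = √(-20876 - 720) = √(-21596) = 2*I*√5399 ≈ 146.96*I)
s - o = 2*I*√5399 - 1*14653 = 2*I*√5399 - 14653 = -14653 + 2*I*√5399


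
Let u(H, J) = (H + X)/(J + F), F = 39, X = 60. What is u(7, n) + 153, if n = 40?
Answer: 12154/79 ≈ 153.85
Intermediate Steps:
u(H, J) = (60 + H)/(39 + J) (u(H, J) = (H + 60)/(J + 39) = (60 + H)/(39 + J))
u(7, n) + 153 = (60 + 7)/(39 + 40) + 153 = 67/79 + 153 = 12154/79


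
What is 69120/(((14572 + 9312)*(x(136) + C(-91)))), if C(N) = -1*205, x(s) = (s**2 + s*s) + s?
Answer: 17280/220467233 ≈ 7.8379e-5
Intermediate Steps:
x(s) = s + 2*s**2 (x(s) = (s**2 + s**2) + s = 2*s**2 + s = s + 2*s**2)
C(N) = -205
69120/(((14572 + 9312)*(x(136) + C(-91)))) = 69120/(((14572 + 9312)*(136*(1 + 2*136) - 205))) = 69120/((23884*(136*(1 + 272) - 205))) = 69120/((23884*(136*273 - 205))) = 69120/((23884*(37128 - 205))) = 69120/((23884*36923)) = 69120/881868932 = 69120*(1/881868932) = 17280/220467233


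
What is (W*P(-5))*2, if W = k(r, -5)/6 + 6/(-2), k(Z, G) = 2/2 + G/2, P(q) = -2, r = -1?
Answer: 13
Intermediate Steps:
k(Z, G) = 1 + G/2 (k(Z, G) = 2*(½) + G*(½) = 1 + G/2)
W = -13/4 (W = (1 + (½)*(-5))/6 + 6/(-2) = (1 - 5/2)*(⅙) + 6*(-½) = -3/2*⅙ - 3 = -¼ - 3 = -13/4 ≈ -3.2500)
(W*P(-5))*2 = -13/4*(-2)*2 = (13/2)*2 = 13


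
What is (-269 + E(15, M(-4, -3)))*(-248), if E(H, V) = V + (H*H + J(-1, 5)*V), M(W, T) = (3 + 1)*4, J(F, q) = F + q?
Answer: -8928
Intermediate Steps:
M(W, T) = 16 (M(W, T) = 4*4 = 16)
E(H, V) = H² + 5*V (E(H, V) = V + (H*H + (-1 + 5)*V) = V + (H² + 4*V) = H² + 5*V)
(-269 + E(15, M(-4, -3)))*(-248) = (-269 + (15² + 5*16))*(-248) = (-269 + (225 + 80))*(-248) = (-269 + 305)*(-248) = 36*(-248) = -8928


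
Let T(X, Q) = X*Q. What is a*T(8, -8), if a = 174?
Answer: -11136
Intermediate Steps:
T(X, Q) = Q*X
a*T(8, -8) = 174*(-8*8) = 174*(-64) = -11136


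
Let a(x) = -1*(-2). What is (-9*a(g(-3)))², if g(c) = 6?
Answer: 324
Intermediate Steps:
a(x) = 2
(-9*a(g(-3)))² = (-9*2)² = (-18)² = 324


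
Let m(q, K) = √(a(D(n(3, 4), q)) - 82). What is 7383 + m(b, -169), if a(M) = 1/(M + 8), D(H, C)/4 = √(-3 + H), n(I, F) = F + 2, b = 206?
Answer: 7383 + √(-655 - 328*√3)/(2*√(2 + √3)) ≈ 7383.0 + 9.0517*I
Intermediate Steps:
n(I, F) = 2 + F
D(H, C) = 4*√(-3 + H)
a(M) = 1/(8 + M)
m(q, K) = √(-82 + 1/(8 + 4*√3)) (m(q, K) = √(1/(8 + 4*√(-3 + (2 + 4))) - 82) = √(1/(8 + 4*√(-3 + 6)) - 82) = √(1/(8 + 4*√3) - 82) = √(-82 + 1/(8 + 4*√3)))
7383 + m(b, -169) = 7383 + √(-655 - 328*√3)/(2*√(2 + √3))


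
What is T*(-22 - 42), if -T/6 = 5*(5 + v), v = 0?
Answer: 9600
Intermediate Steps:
T = -150 (T = -30*(5 + 0) = -30*5 = -6*25 = -150)
T*(-22 - 42) = -150*(-22 - 42) = -150*(-64) = 9600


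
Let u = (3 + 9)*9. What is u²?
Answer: 11664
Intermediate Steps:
u = 108 (u = 12*9 = 108)
u² = 108² = 11664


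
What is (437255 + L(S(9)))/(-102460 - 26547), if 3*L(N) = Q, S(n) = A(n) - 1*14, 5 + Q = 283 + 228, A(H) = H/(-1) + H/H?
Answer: -1312271/387021 ≈ -3.3907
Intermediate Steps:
A(H) = 1 - H (A(H) = H*(-1) + 1 = -H + 1 = 1 - H)
Q = 506 (Q = -5 + (283 + 228) = -5 + 511 = 506)
S(n) = -13 - n (S(n) = (1 - n) - 1*14 = (1 - n) - 14 = -13 - n)
L(N) = 506/3 (L(N) = (⅓)*506 = 506/3)
(437255 + L(S(9)))/(-102460 - 26547) = (437255 + 506/3)/(-102460 - 26547) = (1312271/3)/(-129007) = (1312271/3)*(-1/129007) = -1312271/387021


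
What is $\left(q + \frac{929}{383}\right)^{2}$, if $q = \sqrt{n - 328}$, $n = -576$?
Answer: $- \frac{131743815}{146689} + \frac{3716 i \sqrt{226}}{383} \approx -898.12 + 145.86 i$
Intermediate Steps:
$q = 2 i \sqrt{226}$ ($q = \sqrt{-576 - 328} = \sqrt{-904} = 2 i \sqrt{226} \approx 30.067 i$)
$\left(q + \frac{929}{383}\right)^{2} = \left(2 i \sqrt{226} + \frac{929}{383}\right)^{2} = \left(\frac{929}{383} + 2 i \sqrt{226}\right)^{2}$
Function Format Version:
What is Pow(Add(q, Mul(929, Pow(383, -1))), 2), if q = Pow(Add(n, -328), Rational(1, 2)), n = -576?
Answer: Add(Rational(-131743815, 146689), Mul(Rational(3716, 383), I, Pow(226, Rational(1, 2)))) ≈ Add(-898.12, Mul(145.86, I))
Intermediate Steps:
q = Mul(2, I, Pow(226, Rational(1, 2))) (q = Pow(Add(-576, -328), Rational(1, 2)) = Pow(-904, Rational(1, 2)) = Mul(2, I, Pow(226, Rational(1, 2))) ≈ Mul(30.067, I))
Pow(Add(q, Mul(929, Pow(383, -1))), 2) = Pow(Add(Mul(2, I, Pow(226, Rational(1, 2))), Mul(929, Pow(383, -1))), 2) = Pow(Add(Mul(2, I, Pow(226, Rational(1, 2))), Mul(929, Rational(1, 383))), 2) = Pow(Add(Mul(2, I, Pow(226, Rational(1, 2))), Rational(929, 383)), 2) = Pow(Add(Rational(929, 383), Mul(2, I, Pow(226, Rational(1, 2)))), 2)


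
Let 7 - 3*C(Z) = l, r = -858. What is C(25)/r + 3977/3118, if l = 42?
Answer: 2586482/2006433 ≈ 1.2891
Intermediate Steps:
C(Z) = -35/3 (C(Z) = 7/3 - ⅓*42 = 7/3 - 14 = -35/3)
C(25)/r + 3977/3118 = -35/3/(-858) + 3977/3118 = -35/3*(-1/858) + 3977*(1/3118) = 35/2574 + 3977/3118 = 2586482/2006433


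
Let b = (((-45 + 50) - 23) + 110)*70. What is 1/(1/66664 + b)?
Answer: 66664/429316161 ≈ 0.00015528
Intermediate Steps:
b = 6440 (b = ((5 - 23) + 110)*70 = (-18 + 110)*70 = 92*70 = 6440)
1/(1/66664 + b) = 1/(1/66664 + 6440) = 1/(429316161/66664) = 66664/429316161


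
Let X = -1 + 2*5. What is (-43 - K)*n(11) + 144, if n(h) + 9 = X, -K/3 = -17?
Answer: 144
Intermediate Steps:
K = 51 (K = -3*(-17) = 51)
X = 9 (X = -1 + 10 = 9)
n(h) = 0 (n(h) = -9 + 9 = 0)
(-43 - K)*n(11) + 144 = (-43 - 1*51)*0 + 144 = (-43 - 51)*0 + 144 = -94*0 + 144 = 0 + 144 = 144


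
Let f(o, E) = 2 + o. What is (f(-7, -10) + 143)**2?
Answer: 19044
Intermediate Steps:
(f(-7, -10) + 143)**2 = ((2 - 7) + 143)**2 = (-5 + 143)**2 = 138**2 = 19044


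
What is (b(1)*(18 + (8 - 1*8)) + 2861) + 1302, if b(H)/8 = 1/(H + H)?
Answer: 4235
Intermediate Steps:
b(H) = 4/H (b(H) = 8/(H + H) = 8/((2*H)) = 8*(1/(2*H)) = 4/H)
(b(1)*(18 + (8 - 1*8)) + 2861) + 1302 = ((4/1)*(18 + (8 - 1*8)) + 2861) + 1302 = ((4*1)*(18 + (8 - 8)) + 2861) + 1302 = (4*(18 + 0) + 2861) + 1302 = (4*18 + 2861) + 1302 = (72 + 2861) + 1302 = 2933 + 1302 = 4235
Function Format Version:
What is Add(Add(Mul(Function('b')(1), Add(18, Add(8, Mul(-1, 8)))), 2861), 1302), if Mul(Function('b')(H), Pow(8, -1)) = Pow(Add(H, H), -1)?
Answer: 4235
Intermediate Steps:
Function('b')(H) = Mul(4, Pow(H, -1)) (Function('b')(H) = Mul(8, Pow(Add(H, H), -1)) = Mul(8, Pow(Mul(2, H), -1)) = Mul(8, Mul(Rational(1, 2), Pow(H, -1))) = Mul(4, Pow(H, -1)))
Add(Add(Mul(Function('b')(1), Add(18, Add(8, Mul(-1, 8)))), 2861), 1302) = Add(Add(Mul(Mul(4, Pow(1, -1)), Add(18, Add(8, Mul(-1, 8)))), 2861), 1302) = Add(Add(Mul(Mul(4, 1), Add(18, Add(8, -8))), 2861), 1302) = Add(Add(Mul(4, Add(18, 0)), 2861), 1302) = Add(Add(Mul(4, 18), 2861), 1302) = Add(Add(72, 2861), 1302) = Add(2933, 1302) = 4235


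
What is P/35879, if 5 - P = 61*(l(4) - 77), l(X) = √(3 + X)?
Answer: 4702/35879 - 61*√7/35879 ≈ 0.12655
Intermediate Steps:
P = 4702 - 61*√7 (P = 5 - 61*(√(3 + 4) - 77) = 5 - 61*(√7 - 77) = 5 - 61*(-77 + √7) = 5 - (-4697 + 61*√7) = 5 + (4697 - 61*√7) = 4702 - 61*√7 ≈ 4540.6)
P/35879 = (4702 - 61*√7)/35879 = (4702 - 61*√7)*(1/35879) = 4702/35879 - 61*√7/35879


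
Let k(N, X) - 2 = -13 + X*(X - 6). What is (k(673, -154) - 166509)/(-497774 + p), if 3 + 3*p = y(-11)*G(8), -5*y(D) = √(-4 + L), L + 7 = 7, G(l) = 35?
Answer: 635618853000/2230019555821 - 5958960*I/2230019555821 ≈ 0.28503 - 2.6722e-6*I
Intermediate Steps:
L = 0 (L = -7 + 7 = 0)
k(N, X) = -11 + X*(-6 + X) (k(N, X) = 2 + (-13 + X*(X - 6)) = 2 + (-13 + X*(-6 + X)) = -11 + X*(-6 + X))
y(D) = -2*I/5 (y(D) = -√(-4 + 0)/5 = -2*I/5)
p = -1 - 14*I/3 (p = -1 + (-2*I/5*35)/3 = -1 + (-14*I)/3 = -1 - 14*I/3 ≈ -1.0 - 4.6667*I)
(k(673, -154) - 166509)/(-497774 + p) = ((-11 + (-154)² - 6*(-154)) - 166509)/(-497774 + (-1 - 14*I/3)) = ((-11 + 23716 + 924) - 166509)/(-497775 - 14*I/3) = (24629 - 166509)*(9*(-497775 + 14*I/3)/2230019555821) = -1276920*(-497775 + 14*I/3)/2230019555821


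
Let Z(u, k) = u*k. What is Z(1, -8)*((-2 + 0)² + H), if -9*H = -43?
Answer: -632/9 ≈ -70.222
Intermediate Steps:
H = 43/9 (H = -⅑*(-43) = 43/9 ≈ 4.7778)
Z(u, k) = k*u
Z(1, -8)*((-2 + 0)² + H) = (-8*1)*((-2 + 0)² + 43/9) = -8*((-2)² + 43/9) = -8*(4 + 43/9) = -8*79/9 = -632/9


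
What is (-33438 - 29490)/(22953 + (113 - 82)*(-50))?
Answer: -62928/21403 ≈ -2.9401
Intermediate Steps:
(-33438 - 29490)/(22953 + (113 - 82)*(-50)) = -62928/(22953 + 31*(-50)) = -62928/(22953 - 1550) = -62928/21403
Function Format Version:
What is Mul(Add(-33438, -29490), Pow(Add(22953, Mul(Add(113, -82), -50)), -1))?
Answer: Rational(-62928, 21403) ≈ -2.9401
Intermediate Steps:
Mul(Add(-33438, -29490), Pow(Add(22953, Mul(Add(113, -82), -50)), -1)) = Mul(-62928, Pow(Add(22953, Mul(31, -50)), -1)) = Mul(-62928, Pow(Add(22953, -1550), -1)) = Mul(-62928, Pow(21403, -1)) = Mul(-62928, Rational(1, 21403)) = Rational(-62928, 21403)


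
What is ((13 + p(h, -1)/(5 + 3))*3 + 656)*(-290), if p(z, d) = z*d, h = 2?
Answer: -402665/2 ≈ -2.0133e+5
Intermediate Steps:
p(z, d) = d*z
((13 + p(h, -1)/(5 + 3))*3 + 656)*(-290) = ((13 + (-1*2)/(5 + 3))*3 + 656)*(-290) = ((13 - 2/8)*3 + 656)*(-290) = ((13 - 2*1/8)*3 + 656)*(-290) = ((13 - 1/4)*3 + 656)*(-290) = ((51/4)*3 + 656)*(-290) = (153/4 + 656)*(-290) = (2777/4)*(-290) = -402665/2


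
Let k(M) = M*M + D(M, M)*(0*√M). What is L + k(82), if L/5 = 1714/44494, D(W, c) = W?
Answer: 149593113/22247 ≈ 6724.2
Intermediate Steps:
L = 4285/22247 (L = 5*(1714/44494) = 5*(1714*(1/44494)) = 5*(857/22247) = 4285/22247 ≈ 0.19261)
k(M) = M² (k(M) = M*M + M*(0*√M) = M² + M*0 = M² + 0 = M²)
L + k(82) = 4285/22247 + 82² = 4285/22247 + 6724 = 149593113/22247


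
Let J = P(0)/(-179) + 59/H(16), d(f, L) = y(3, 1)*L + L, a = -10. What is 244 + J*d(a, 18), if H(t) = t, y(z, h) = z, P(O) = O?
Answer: 1019/2 ≈ 509.50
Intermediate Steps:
d(f, L) = 4*L (d(f, L) = 3*L + L = 4*L)
J = 59/16 (J = 0/(-179) + 59/16 = 0*(-1/179) + 59*(1/16) = 0 + 59/16 = 59/16 ≈ 3.6875)
244 + J*d(a, 18) = 244 + 59*(4*18)/16 = 244 + (59/16)*72 = 244 + 531/2 = 1019/2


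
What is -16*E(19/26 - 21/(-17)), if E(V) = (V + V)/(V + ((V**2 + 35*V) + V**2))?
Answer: -7072/8825 ≈ -0.80136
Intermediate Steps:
E(V) = 2*V/(2*V**2 + 36*V) (E(V) = (2*V)/(V + (2*V**2 + 35*V)) = (2*V)/(2*V**2 + 36*V) = 2*V/(2*V**2 + 36*V))
-16*E(19/26 - 21/(-17)) = -16/(18 + (19/26 - 21/(-17))) = -16/(18 + (19*(1/26) - 21*(-1/17))) = -16/(18 + (19/26 + 21/17)) = -16/(18 + 869/442) = -16/8825/442 = -16*442/8825 = -7072/8825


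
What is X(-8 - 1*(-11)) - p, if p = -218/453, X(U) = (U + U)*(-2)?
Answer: -5218/453 ≈ -11.519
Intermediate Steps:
X(U) = -4*U (X(U) = (2*U)*(-2) = -4*U)
p = -218/453 (p = -218*1/453 = -218/453 ≈ -0.48124)
X(-8 - 1*(-11)) - p = -4*(-8 - 1*(-11)) - 1*(-218/453) = -4*(-8 + 11) + 218/453 = -4*3 + 218/453 = -12 + 218/453 = -5218/453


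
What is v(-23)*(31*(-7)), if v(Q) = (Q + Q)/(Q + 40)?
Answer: 9982/17 ≈ 587.18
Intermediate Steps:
v(Q) = 2*Q/(40 + Q) (v(Q) = (2*Q)/(40 + Q) = 2*Q/(40 + Q))
v(-23)*(31*(-7)) = (2*(-23)/(40 - 23))*(31*(-7)) = (2*(-23)/17)*(-217) = (2*(-23)*(1/17))*(-217) = -46/17*(-217) = 9982/17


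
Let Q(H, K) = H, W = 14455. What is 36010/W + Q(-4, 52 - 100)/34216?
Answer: 8800431/3532802 ≈ 2.4911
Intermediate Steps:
36010/W + Q(-4, 52 - 100)/34216 = 36010/14455 - 4/34216 = 36010*(1/14455) - 4*1/34216 = 7202/2891 - 1/8554 = 8800431/3532802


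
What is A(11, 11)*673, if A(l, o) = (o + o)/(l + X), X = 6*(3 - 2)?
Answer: 14806/17 ≈ 870.94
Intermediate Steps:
X = 6 (X = 6*1 = 6)
A(l, o) = 2*o/(6 + l) (A(l, o) = (o + o)/(l + 6) = (2*o)/(6 + l) = 2*o/(6 + l))
A(11, 11)*673 = (2*11/(6 + 11))*673 = (2*11/17)*673 = (2*11*(1/17))*673 = (22/17)*673 = 14806/17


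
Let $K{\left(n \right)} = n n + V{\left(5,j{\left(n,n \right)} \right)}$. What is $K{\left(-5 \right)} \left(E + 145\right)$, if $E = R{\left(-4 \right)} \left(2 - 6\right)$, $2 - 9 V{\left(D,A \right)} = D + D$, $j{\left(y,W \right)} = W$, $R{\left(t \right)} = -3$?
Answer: $\frac{34069}{9} \approx 3785.4$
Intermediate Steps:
$V{\left(D,A \right)} = \frac{2}{9} - \frac{2 D}{9}$ ($V{\left(D,A \right)} = \frac{2}{9} - \frac{D + D}{9} = \frac{2}{9} - \frac{2 D}{9}$)
$K{\left(n \right)} = - \frac{8}{9} + n^{2}$ ($K{\left(n \right)} = n n + \left(\frac{2}{9} - \frac{10}{9}\right) = n^{2} + \left(\frac{2}{9} - \frac{10}{9}\right) = n^{2} - \frac{8}{9} = - \frac{8}{9} + n^{2}$)
$E = 12$ ($E = - 3 \left(2 - 6\right) = \left(-3\right) \left(-4\right) = 12$)
$K{\left(-5 \right)} \left(E + 145\right) = \left(- \frac{8}{9} + \left(-5\right)^{2}\right) \left(12 + 145\right) = \left(- \frac{8}{9} + 25\right) 157 = \frac{217}{9} \cdot 157 = \frac{34069}{9}$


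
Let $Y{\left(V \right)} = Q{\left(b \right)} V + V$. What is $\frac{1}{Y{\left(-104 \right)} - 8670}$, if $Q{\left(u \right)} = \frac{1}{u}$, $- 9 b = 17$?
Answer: $- \frac{17}{148222} \approx -0.00011469$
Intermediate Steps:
$b = - \frac{17}{9}$ ($b = \left(- \frac{1}{9}\right) 17 = - \frac{17}{9} \approx -1.8889$)
$Y{\left(V \right)} = \frac{8 V}{17}$ ($Y{\left(V \right)} = \frac{V}{- \frac{17}{9}} + V = - \frac{9 V}{17} + V = \frac{8 V}{17}$)
$\frac{1}{Y{\left(-104 \right)} - 8670} = \frac{1}{\frac{8}{17} \left(-104\right) - 8670} = \frac{1}{- \frac{832}{17} - 8670} = \frac{1}{- \frac{148222}{17}} = - \frac{17}{148222}$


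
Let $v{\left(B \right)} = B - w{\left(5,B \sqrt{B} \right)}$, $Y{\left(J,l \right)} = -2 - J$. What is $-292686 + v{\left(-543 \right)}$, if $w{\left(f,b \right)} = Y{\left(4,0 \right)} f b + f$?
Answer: $-293234 - 16290 i \sqrt{543} \approx -2.9323 \cdot 10^{5} - 3.796 \cdot 10^{5} i$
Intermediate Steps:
$w{\left(f,b \right)} = f - 6 b f$ ($w{\left(f,b \right)} = \left(-2 - 4\right) f b + f = - 6 f b + f = - 6 b f + f = f - 6 b f$)
$v{\left(B \right)} = -5 + B + 30 B^{\frac{3}{2}}$ ($v{\left(B \right)} = B - 5 \left(1 - 6 B \sqrt{B}\right) = B - 5 \left(1 - 6 B^{\frac{3}{2}}\right) = B - \left(5 - 30 B^{\frac{3}{2}}\right) = B + \left(-5 + 30 B^{\frac{3}{2}}\right) = -5 + B + 30 B^{\frac{3}{2}}$)
$-292686 + v{\left(-543 \right)} = -292686 - \left(548 + 16290 i \sqrt{543}\right) = -293234 - 16290 i \sqrt{543}$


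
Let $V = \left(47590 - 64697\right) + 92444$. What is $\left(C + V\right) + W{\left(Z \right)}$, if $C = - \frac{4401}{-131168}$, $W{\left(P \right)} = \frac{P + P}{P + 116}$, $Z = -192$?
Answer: $\frac{187766944451}{2492192} \approx 75342.0$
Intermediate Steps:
$V = 75337$ ($V = -17107 + 92444 = 75337$)
$W{\left(P \right)} = \frac{2 P}{116 + P}$
$C = \frac{4401}{131168}$ ($C = \left(-4401\right) \left(- \frac{1}{131168}\right) = \frac{4401}{131168} \approx 0.033552$)
$\left(C + V\right) + W{\left(Z \right)} = \left(\frac{4401}{131168} + 75337\right) + 2 \left(-192\right) \frac{1}{116 - 192} = \frac{9881808017}{131168} + 2 \left(-192\right) \frac{1}{-76} = \frac{9881808017}{131168} + 2 \left(-192\right) \left(- \frac{1}{76}\right) = \frac{9881808017}{131168} + \frac{96}{19} = \frac{187766944451}{2492192}$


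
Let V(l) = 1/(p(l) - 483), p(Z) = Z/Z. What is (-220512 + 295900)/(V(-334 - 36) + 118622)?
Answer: 36337016/57175803 ≈ 0.63553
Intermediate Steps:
p(Z) = 1
V(l) = -1/482 (V(l) = 1/(1 - 483) = 1/(-482) = -1/482)
(-220512 + 295900)/(V(-334 - 36) + 118622) = (-220512 + 295900)/(-1/482 + 118622) = 75388/(57175803/482) = 75388*(482/57175803) = 36337016/57175803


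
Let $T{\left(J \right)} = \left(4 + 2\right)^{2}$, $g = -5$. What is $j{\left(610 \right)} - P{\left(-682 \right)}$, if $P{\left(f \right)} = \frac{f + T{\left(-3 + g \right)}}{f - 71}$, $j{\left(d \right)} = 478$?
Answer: $\frac{359288}{753} \approx 477.14$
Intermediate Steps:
$T{\left(J \right)} = 36$ ($T{\left(J \right)} = 6^{2} = 36$)
$P{\left(f \right)} = \frac{36 + f}{-71 + f}$ ($P{\left(f \right)} = \frac{f + 36}{f - 71} = \frac{36 + f}{-71 + f}$)
$j{\left(610 \right)} - P{\left(-682 \right)} = 478 - \frac{36 - 682}{-71 - 682} = 478 - \frac{1}{-753} \left(-646\right) = 478 - \left(- \frac{1}{753}\right) \left(-646\right) = 478 - \frac{646}{753} = \frac{359288}{753}$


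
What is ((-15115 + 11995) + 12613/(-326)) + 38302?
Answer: 11456719/326 ≈ 35143.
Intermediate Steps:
((-15115 + 11995) + 12613/(-326)) + 38302 = (-3120 + 12613*(-1/326)) + 38302 = (-3120 - 12613/326) + 38302 = -1029733/326 + 38302 = 11456719/326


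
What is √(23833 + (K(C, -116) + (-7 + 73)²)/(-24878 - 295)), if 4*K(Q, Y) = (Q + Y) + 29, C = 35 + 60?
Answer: √1678042671547/8391 ≈ 154.38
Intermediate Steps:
C = 95
K(Q, Y) = 29/4 + Q/4 + Y/4 (K(Q, Y) = ((Q + Y) + 29)/4 = (29 + Q + Y)/4 = 29/4 + Q/4 + Y/4)
√(23833 + (K(C, -116) + (-7 + 73)²)/(-24878 - 295)) = √(23833 + ((29/4 + (¼)*95 + (¼)*(-116)) + (-7 + 73)²)/(-24878 - 295)) = √(23833 + ((29/4 + 95/4 - 29) + 66²)/(-25173)) = √(23833 + (2 + 4356)*(-1/25173)) = √(23833 + 4358*(-1/25173)) = √(23833 - 4358/25173) = √(599943751/25173) = √1678042671547/8391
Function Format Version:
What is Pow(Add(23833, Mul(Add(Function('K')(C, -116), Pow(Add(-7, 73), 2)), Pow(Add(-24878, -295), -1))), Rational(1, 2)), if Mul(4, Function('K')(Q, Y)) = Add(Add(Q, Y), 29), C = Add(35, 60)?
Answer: Mul(Rational(1, 8391), Pow(1678042671547, Rational(1, 2))) ≈ 154.38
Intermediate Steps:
C = 95
Function('K')(Q, Y) = Add(Rational(29, 4), Mul(Rational(1, 4), Q), Mul(Rational(1, 4), Y)) (Function('K')(Q, Y) = Mul(Rational(1, 4), Add(Add(Q, Y), 29)) = Mul(Rational(1, 4), Add(29, Q, Y)) = Add(Rational(29, 4), Mul(Rational(1, 4), Q), Mul(Rational(1, 4), Y)))
Pow(Add(23833, Mul(Add(Function('K')(C, -116), Pow(Add(-7, 73), 2)), Pow(Add(-24878, -295), -1))), Rational(1, 2)) = Pow(Add(23833, Mul(Add(Add(Rational(29, 4), Mul(Rational(1, 4), 95), Mul(Rational(1, 4), -116)), Pow(Add(-7, 73), 2)), Pow(Add(-24878, -295), -1))), Rational(1, 2)) = Pow(Add(23833, Mul(Add(Add(Rational(29, 4), Rational(95, 4), -29), Pow(66, 2)), Pow(-25173, -1))), Rational(1, 2)) = Pow(Add(23833, Mul(Add(2, 4356), Rational(-1, 25173))), Rational(1, 2)) = Pow(Add(23833, Mul(4358, Rational(-1, 25173))), Rational(1, 2)) = Pow(Add(23833, Rational(-4358, 25173)), Rational(1, 2)) = Pow(Rational(599943751, 25173), Rational(1, 2)) = Mul(Rational(1, 8391), Pow(1678042671547, Rational(1, 2)))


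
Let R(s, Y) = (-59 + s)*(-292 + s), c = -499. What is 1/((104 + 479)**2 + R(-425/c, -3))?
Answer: 249001/88848232417 ≈ 2.8025e-6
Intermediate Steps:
R(s, Y) = (-292 + s)*(-59 + s)
1/((104 + 479)**2 + R(-425/c, -3)) = 1/((104 + 479)**2 + (17228 + (-425/(-499))**2 - (-149175)/(-499))) = 1/(583**2 + (17228 + (-425*(-1/499))**2 - (-149175)*(-1)/499)) = 1/(339889 + (17228 + (425/499)**2 - 351*425/499)) = 1/(339889 + (17228 + 180625/249001 - 149175/499)) = 1/(339889 + 4215531528/249001) = 1/(88848232417/249001) = 249001/88848232417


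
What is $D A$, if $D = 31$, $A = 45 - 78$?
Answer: $-1023$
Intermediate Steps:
$A = -33$ ($A = 45 - 78 = -33$)
$D A = 31 \left(-33\right) = -1023$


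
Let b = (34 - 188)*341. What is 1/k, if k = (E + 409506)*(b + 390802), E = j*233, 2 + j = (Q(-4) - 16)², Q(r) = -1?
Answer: 1/161152622576 ≈ 6.2053e-12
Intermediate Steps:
b = -52514 (b = -154*341 = -52514)
j = 287 (j = -2 + (-1 - 16)² = -2 + (-17)² = -2 + 289 = 287)
E = 66871 (E = 287*233 = 66871)
k = 161152622576 (k = (66871 + 409506)*(-52514 + 390802) = 476377*338288 = 161152622576)
1/k = 1/161152622576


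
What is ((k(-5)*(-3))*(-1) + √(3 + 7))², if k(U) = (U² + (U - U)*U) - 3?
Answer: 4366 + 132*√10 ≈ 4783.4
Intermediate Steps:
k(U) = -3 + U² (k(U) = (U² + 0*U) - 3 = (U² + 0) - 3 = U² - 3 = -3 + U²)
((k(-5)*(-3))*(-1) + √(3 + 7))² = (((-3 + (-5)²)*(-3))*(-1) + √(3 + 7))² = (((-3 + 25)*(-3))*(-1) + √10)² = ((22*(-3))*(-1) + √10)² = (-66*(-1) + √10)² = (66 + √10)²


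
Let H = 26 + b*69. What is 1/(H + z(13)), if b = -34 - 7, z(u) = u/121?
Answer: -121/339150 ≈ -0.00035677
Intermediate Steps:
z(u) = u/121 (z(u) = u*(1/121) = u/121)
b = -41
H = -2803 (H = 26 - 41*69 = 26 - 2829 = -2803)
1/(H + z(13)) = 1/(-2803 + (1/121)*13) = 1/(-2803 + 13/121) = 1/(-339150/121) = -121/339150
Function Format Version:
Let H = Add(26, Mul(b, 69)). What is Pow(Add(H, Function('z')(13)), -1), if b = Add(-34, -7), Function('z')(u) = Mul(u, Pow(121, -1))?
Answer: Rational(-121, 339150) ≈ -0.00035677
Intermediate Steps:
Function('z')(u) = Mul(Rational(1, 121), u) (Function('z')(u) = Mul(u, Rational(1, 121)) = Mul(Rational(1, 121), u))
b = -41
H = -2803 (H = Add(26, Mul(-41, 69)) = Add(26, -2829) = -2803)
Pow(Add(H, Function('z')(13)), -1) = Pow(Add(-2803, Mul(Rational(1, 121), 13)), -1) = Pow(Add(-2803, Rational(13, 121)), -1) = Pow(Rational(-339150, 121), -1) = Rational(-121, 339150)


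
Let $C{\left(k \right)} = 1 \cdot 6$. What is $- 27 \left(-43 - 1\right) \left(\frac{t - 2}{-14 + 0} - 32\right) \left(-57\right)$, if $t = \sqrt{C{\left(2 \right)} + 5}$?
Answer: $\frac{15100668}{7} + \frac{33858 \sqrt{11}}{7} \approx 2.1733 \cdot 10^{6}$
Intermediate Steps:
$C{\left(k \right)} = 6$
$t = \sqrt{11}$ ($t = \sqrt{6 + 5} = \sqrt{11} \approx 3.3166$)
$- 27 \left(-43 - 1\right) \left(\frac{t - 2}{-14 + 0} - 32\right) \left(-57\right) = - 27 \left(-43 - 1\right) \left(\frac{\sqrt{11} - 2}{-14 + 0} - 32\right) \left(-57\right) = - 27 \left(- 44 \left(\frac{-2 + \sqrt{11}}{-14} - 32\right)\right) \left(-57\right) = - 27 \left(- 44 \left(\left(-2 + \sqrt{11}\right) \left(- \frac{1}{14}\right) - 32\right)\right) \left(-57\right) = - 27 \left(- 44 \left(\left(\frac{1}{7} - \frac{\sqrt{11}}{14}\right) - 32\right)\right) \left(-57\right) = - 27 \left(- 44 \left(- \frac{223}{7} - \frac{\sqrt{11}}{14}\right)\right) \left(-57\right) = - 27 \left(\frac{9812}{7} + \frac{22 \sqrt{11}}{7}\right) \left(-57\right) = \left(- \frac{264924}{7} - \frac{594 \sqrt{11}}{7}\right) \left(-57\right) = \frac{15100668}{7} + \frac{33858 \sqrt{11}}{7}$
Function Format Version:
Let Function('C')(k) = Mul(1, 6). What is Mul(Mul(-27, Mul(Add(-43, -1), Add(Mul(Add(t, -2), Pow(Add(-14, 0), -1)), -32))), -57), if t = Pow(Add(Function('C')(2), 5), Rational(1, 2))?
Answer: Add(Rational(15100668, 7), Mul(Rational(33858, 7), Pow(11, Rational(1, 2)))) ≈ 2.1733e+6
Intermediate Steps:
Function('C')(k) = 6
t = Pow(11, Rational(1, 2)) (t = Pow(Add(6, 5), Rational(1, 2)) = Pow(11, Rational(1, 2)) ≈ 3.3166)
Mul(Mul(-27, Mul(Add(-43, -1), Add(Mul(Add(t, -2), Pow(Add(-14, 0), -1)), -32))), -57) = Mul(Mul(-27, Mul(Add(-43, -1), Add(Mul(Add(Pow(11, Rational(1, 2)), -2), Pow(Add(-14, 0), -1)), -32))), -57) = Mul(Mul(-27, Mul(-44, Add(Mul(Add(-2, Pow(11, Rational(1, 2))), Pow(-14, -1)), -32))), -57) = Mul(Mul(-27, Mul(-44, Add(Mul(Add(-2, Pow(11, Rational(1, 2))), Rational(-1, 14)), -32))), -57) = Mul(Mul(-27, Mul(-44, Add(Add(Rational(1, 7), Mul(Rational(-1, 14), Pow(11, Rational(1, 2)))), -32))), -57) = Mul(Mul(-27, Mul(-44, Add(Rational(-223, 7), Mul(Rational(-1, 14), Pow(11, Rational(1, 2)))))), -57) = Mul(Mul(-27, Add(Rational(9812, 7), Mul(Rational(22, 7), Pow(11, Rational(1, 2))))), -57) = Mul(Add(Rational(-264924, 7), Mul(Rational(-594, 7), Pow(11, Rational(1, 2)))), -57) = Add(Rational(15100668, 7), Mul(Rational(33858, 7), Pow(11, Rational(1, 2))))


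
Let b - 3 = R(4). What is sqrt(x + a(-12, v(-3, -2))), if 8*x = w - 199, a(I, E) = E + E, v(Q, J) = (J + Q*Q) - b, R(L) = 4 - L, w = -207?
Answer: 3*I*sqrt(19)/2 ≈ 6.5383*I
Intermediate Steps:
b = 3 (b = 3 + (4 - 1*4) = 3 + (4 - 4) = 3 + 0 = 3)
v(Q, J) = -3 + J + Q**2 (v(Q, J) = (J + Q*Q) - 1*3 = (J + Q**2) - 3 = -3 + J + Q**2)
a(I, E) = 2*E
x = -203/4 (x = (-207 - 199)/8 = (1/8)*(-406) = -203/4 ≈ -50.750)
sqrt(x + a(-12, v(-3, -2))) = sqrt(-203/4 + 2*(-3 - 2 + (-3)**2)) = sqrt(-203/4 + 2*(-3 - 2 + 9)) = sqrt(-203/4 + 2*4) = sqrt(-203/4 + 8) = sqrt(-171/4) = 3*I*sqrt(19)/2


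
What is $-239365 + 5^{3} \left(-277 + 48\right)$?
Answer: $-267990$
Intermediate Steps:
$-239365 + 5^{3} \left(-277 + 48\right) = -239365 + 125 \left(-229\right) = -239365 - 28625 = -267990$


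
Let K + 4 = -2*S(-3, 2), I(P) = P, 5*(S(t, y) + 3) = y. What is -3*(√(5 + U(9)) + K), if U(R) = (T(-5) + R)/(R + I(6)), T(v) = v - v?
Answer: -18/5 - 6*√35/5 ≈ -10.699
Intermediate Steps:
T(v) = 0
S(t, y) = -3 + y/5
U(R) = R/(6 + R) (U(R) = (0 + R)/(R + 6) = R/(6 + R))
K = 6/5 (K = -4 - 2*(-3 + (⅕)*2) = -4 - 2*(-3 + ⅖) = -4 - 2*(-13/5) = -4 + 26/5 = 6/5 ≈ 1.2000)
-3*(√(5 + U(9)) + K) = -3*(√(5 + 9/(6 + 9)) + 6/5) = -3*(√(5 + 9/15) + 6/5) = -3*(√(5 + 9*(1/15)) + 6/5) = -3*(√(5 + ⅗) + 6/5) = -3*(√(28/5) + 6/5) = -3*(2*√35/5 + 6/5) = -3*(6/5 + 2*√35/5) = -18/5 - 6*√35/5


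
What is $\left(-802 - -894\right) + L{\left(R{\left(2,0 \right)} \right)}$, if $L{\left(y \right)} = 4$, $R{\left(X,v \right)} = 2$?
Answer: $96$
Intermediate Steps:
$\left(-802 - -894\right) + L{\left(R{\left(2,0 \right)} \right)} = \left(-802 - -894\right) + 4 = \left(-802 + 894\right) + 4 = 92 + 4 = 96$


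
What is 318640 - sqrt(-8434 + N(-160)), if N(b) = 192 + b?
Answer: 318640 - I*sqrt(8402) ≈ 3.1864e+5 - 91.662*I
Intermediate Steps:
318640 - sqrt(-8434 + N(-160)) = 318640 - sqrt(-8434 + (192 - 160)) = 318640 - sqrt(-8434 + 32) = 318640 - sqrt(-8402) = 318640 - I*sqrt(8402)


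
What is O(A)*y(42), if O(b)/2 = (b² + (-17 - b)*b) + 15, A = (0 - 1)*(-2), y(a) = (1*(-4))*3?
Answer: 456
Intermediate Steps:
y(a) = -12 (y(a) = -4*3 = -12)
A = 2 (A = -1*(-2) = 2)
O(b) = 30 + 2*b² + 2*b*(-17 - b) (O(b) = 2*((b² + (-17 - b)*b) + 15) = 2*((b² + b*(-17 - b)) + 15) = 2*(15 + b² + b*(-17 - b)) = 30 + 2*b² + 2*b*(-17 - b))
O(A)*y(42) = (30 - 34*2)*(-12) = (30 - 68)*(-12) = -38*(-12) = 456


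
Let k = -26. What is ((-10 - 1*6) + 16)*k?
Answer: 0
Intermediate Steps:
((-10 - 1*6) + 16)*k = ((-10 - 1*6) + 16)*(-26) = ((-10 - 6) + 16)*(-26) = (-16 + 16)*(-26) = 0*(-26) = 0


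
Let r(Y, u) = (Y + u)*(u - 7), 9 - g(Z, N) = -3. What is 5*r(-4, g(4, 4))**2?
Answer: 8000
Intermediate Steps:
g(Z, N) = 12 (g(Z, N) = 9 - 1*(-3) = 9 + 3 = 12)
r(Y, u) = (-7 + u)*(Y + u) (r(Y, u) = (Y + u)*(-7 + u) = (-7 + u)*(Y + u))
5*r(-4, g(4, 4))**2 = 5*(12**2 - 7*(-4) - 7*12 - 4*12)**2 = 5*(144 + 28 - 84 - 48)**2 = 5*40**2 = 5*1600 = 8000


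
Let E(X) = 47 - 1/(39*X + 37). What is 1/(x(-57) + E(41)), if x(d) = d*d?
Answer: 1636/5392255 ≈ 0.00030340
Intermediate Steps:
x(d) = d**2
E(X) = 47 - 1/(37 + 39*X)
1/(x(-57) + E(41)) = 1/((-57)**2 + (1738 + 1833*41)/(37 + 39*41)) = 1/(3249 + (1738 + 75153)/(37 + 1599)) = 1/(3249 + 76891/1636) = 1/(5392255/1636) = 1636/5392255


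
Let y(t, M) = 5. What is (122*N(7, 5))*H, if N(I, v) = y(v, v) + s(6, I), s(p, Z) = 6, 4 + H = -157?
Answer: -216062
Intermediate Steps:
H = -161 (H = -4 - 157 = -161)
N(I, v) = 11 (N(I, v) = 5 + 6 = 11)
(122*N(7, 5))*H = (122*11)*(-161) = 1342*(-161) = -216062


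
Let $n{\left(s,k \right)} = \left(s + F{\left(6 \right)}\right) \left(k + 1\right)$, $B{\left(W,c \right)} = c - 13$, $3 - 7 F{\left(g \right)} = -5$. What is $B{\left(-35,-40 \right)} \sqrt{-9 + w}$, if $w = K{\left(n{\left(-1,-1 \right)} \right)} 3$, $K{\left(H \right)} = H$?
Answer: $- 159 i \approx - 159.0 i$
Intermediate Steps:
$F{\left(g \right)} = \frac{8}{7}$ ($F{\left(g \right)} = \frac{3}{7} - - \frac{5}{7} = \frac{3}{7} + \frac{5}{7} = \frac{8}{7}$)
$B{\left(W,c \right)} = -13 + c$
$n{\left(s,k \right)} = \left(1 + k\right) \left(\frac{8}{7} + s\right)$ ($n{\left(s,k \right)} = \left(s + \frac{8}{7}\right) \left(k + 1\right) = \left(\frac{8}{7} + s\right) \left(1 + k\right) = \left(1 + k\right) \left(\frac{8}{7} + s\right)$)
$w = 0$ ($w = \left(\frac{8}{7} - 1 + \frac{8}{7} \left(-1\right) - -1\right) 3 = \left(\frac{8}{7} - 1 - \frac{8}{7} + 1\right) 3 = 0 \cdot 3 = 0$)
$B{\left(-35,-40 \right)} \sqrt{-9 + w} = \left(-13 - 40\right) \sqrt{-9 + 0} = - 53 \sqrt{-9} = - 53 \cdot 3 i = - 159 i$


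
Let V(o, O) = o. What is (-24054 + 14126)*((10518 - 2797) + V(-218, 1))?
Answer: -74489784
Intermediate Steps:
(-24054 + 14126)*((10518 - 2797) + V(-218, 1)) = (-24054 + 14126)*((10518 - 2797) - 218) = -9928*(7721 - 218) = -9928*7503 = -74489784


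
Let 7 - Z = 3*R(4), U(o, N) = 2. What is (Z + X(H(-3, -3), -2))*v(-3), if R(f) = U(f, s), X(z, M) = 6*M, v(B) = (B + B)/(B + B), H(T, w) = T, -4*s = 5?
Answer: -11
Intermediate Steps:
s = -5/4 (s = -¼*5 = -5/4 ≈ -1.2500)
v(B) = 1 (v(B) = (2*B)/((2*B)) = (2*B)*(1/(2*B)) = 1)
R(f) = 2
Z = 1 (Z = 7 - 3*2 = 7 - 1*6 = 7 - 6 = 1)
(Z + X(H(-3, -3), -2))*v(-3) = (1 + 6*(-2))*1 = (1 - 12)*1 = -11*1 = -11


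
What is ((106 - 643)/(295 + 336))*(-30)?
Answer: 16110/631 ≈ 25.531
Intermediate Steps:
((106 - 643)/(295 + 336))*(-30) = -537/631*(-30) = 16110/631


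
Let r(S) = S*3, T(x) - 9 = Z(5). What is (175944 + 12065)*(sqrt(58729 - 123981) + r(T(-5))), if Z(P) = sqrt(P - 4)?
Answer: 5640270 + 376018*I*sqrt(16313) ≈ 5.6403e+6 + 4.8026e+7*I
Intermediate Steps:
Z(P) = sqrt(-4 + P)
T(x) = 10 (T(x) = 9 + sqrt(-4 + 5) = 9 + sqrt(1) = 9 + 1 = 10)
r(S) = 3*S
(175944 + 12065)*(sqrt(58729 - 123981) + r(T(-5))) = (175944 + 12065)*(sqrt(58729 - 123981) + 3*10) = 188009*(sqrt(-65252) + 30) = 188009*(2*I*sqrt(16313) + 30) = 188009*(30 + 2*I*sqrt(16313)) = 5640270 + 376018*I*sqrt(16313)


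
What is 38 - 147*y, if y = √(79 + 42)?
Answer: -1579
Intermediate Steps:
y = 11 (y = √121 = 11)
38 - 147*y = 38 - 147*11 = 38 - 1617 = -1579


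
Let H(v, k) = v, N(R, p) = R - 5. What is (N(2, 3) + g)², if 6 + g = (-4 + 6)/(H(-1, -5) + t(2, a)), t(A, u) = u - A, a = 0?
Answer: 841/9 ≈ 93.444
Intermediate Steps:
N(R, p) = -5 + R
g = -20/3 (g = -6 + (-4 + 6)/(-1 + (0 - 1*2)) = -6 + 2/(-1 + (0 - 2)) = -6 + 2/(-1 - 2) = -6 + 2/(-3) = -6 + 2*(-⅓) = -6 - ⅔ = -20/3 ≈ -6.6667)
(N(2, 3) + g)² = ((-5 + 2) - 20/3)² = (-3 - 20/3)² = (-29/3)² = 841/9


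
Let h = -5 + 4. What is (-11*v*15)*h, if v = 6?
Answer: 990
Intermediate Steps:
h = -1
(-11*v*15)*h = -66*15*(-1) = -11*90*(-1) = -990*(-1) = 990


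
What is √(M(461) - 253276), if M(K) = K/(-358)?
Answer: I*√32461030302/358 ≈ 503.27*I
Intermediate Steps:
M(K) = -K/358 (M(K) = K*(-1/358) = -K/358)
√(M(461) - 253276) = √(-1/358*461 - 253276) = √(-461/358 - 253276) = √(-90673269/358) = I*√32461030302/358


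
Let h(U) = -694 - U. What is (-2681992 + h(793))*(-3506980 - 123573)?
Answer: 9742512733887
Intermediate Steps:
(-2681992 + h(793))*(-3506980 - 123573) = (-2681992 + (-694 - 1*793))*(-3506980 - 123573) = (-2681992 + (-694 - 793))*(-3630553) = (-2681992 - 1487)*(-3630553) = -2683479*(-3630553) = 9742512733887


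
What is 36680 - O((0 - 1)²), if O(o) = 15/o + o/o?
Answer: 36664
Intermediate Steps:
O(o) = 1 + 15/o (O(o) = 15/o + 1 = 1 + 15/o)
36680 - O((0 - 1)²) = 36680 - (15 + (0 - 1)²)/((0 - 1)²) = 36680 - (15 + (-1)²)/((-1)²) = 36680 - (15 + 1)/1 = 36680 - 16 = 36664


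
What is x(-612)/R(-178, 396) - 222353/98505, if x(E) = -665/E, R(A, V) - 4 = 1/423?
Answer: -22519392997/11340289620 ≈ -1.9858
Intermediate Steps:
R(A, V) = 1693/423 (R(A, V) = 4 + 1/423 = 1693/423)
x(-612)/R(-178, 396) - 222353/98505 = (-665/(-612))/(1693/423) - 222353/98505 = -665*(-1/612)*(423/1693) - 222353*1/98505 = (665/612)*(423/1693) - 222353/98505 = 31255/115124 - 222353/98505 = -22519392997/11340289620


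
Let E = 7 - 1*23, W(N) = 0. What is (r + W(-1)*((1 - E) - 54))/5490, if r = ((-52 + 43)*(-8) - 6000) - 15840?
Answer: -3628/915 ≈ -3.9650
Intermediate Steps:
E = -16 (E = 7 - 23 = -16)
r = -21768 (r = (-9*(-8) - 6000) - 15840 = (72 - 6000) - 15840 = -5928 - 15840 = -21768)
(r + W(-1)*((1 - E) - 54))/5490 = (-21768 + 0*((1 - 1*(-16)) - 54))/5490 = (-21768 + 0*((1 + 16) - 54))*(1/5490) = (-21768 + 0*(17 - 54))*(1/5490) = (-21768 + 0*(-37))*(1/5490) = (-21768 + 0)*(1/5490) = -21768*1/5490 = -3628/915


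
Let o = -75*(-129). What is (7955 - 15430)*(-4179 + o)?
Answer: -41082600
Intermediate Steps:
o = 9675
(7955 - 15430)*(-4179 + o) = (7955 - 15430)*(-4179 + 9675) = -7475*5496 = -41082600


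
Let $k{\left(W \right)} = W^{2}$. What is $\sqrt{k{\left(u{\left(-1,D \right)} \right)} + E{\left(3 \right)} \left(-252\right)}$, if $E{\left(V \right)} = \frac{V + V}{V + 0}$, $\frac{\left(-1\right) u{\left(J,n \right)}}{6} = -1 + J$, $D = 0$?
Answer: $6 i \sqrt{10} \approx 18.974 i$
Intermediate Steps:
$u{\left(J,n \right)} = 6 - 6 J$ ($u{\left(J,n \right)} = - 6 \left(-1 + J\right) = 6 - 6 J$)
$E{\left(V \right)} = 2$ ($E{\left(V \right)} = \frac{2 V}{V} = 2$)
$\sqrt{k{\left(u{\left(-1,D \right)} \right)} + E{\left(3 \right)} \left(-252\right)} = \sqrt{\left(6 - -6\right)^{2} + 2 \left(-252\right)} = \sqrt{\left(6 + 6\right)^{2} - 504} = \sqrt{12^{2} - 504} = \sqrt{144 - 504} = \sqrt{-360} = 6 i \sqrt{10}$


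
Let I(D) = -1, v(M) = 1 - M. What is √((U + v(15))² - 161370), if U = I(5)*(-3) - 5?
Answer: I*√161114 ≈ 401.39*I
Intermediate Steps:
U = -2 (U = -1*(-3) - 5 = 3 - 5 = -2)
√((U + v(15))² - 161370) = √((-2 + (1 - 1*15))² - 161370) = √((-2 + (1 - 15))² - 161370) = √((-2 - 14)² - 161370) = √((-16)² - 161370) = √(256 - 161370) = √(-161114) = I*√161114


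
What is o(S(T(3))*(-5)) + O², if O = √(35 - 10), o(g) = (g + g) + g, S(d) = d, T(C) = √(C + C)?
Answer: 25 - 15*√6 ≈ -11.742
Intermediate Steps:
T(C) = √2*√C (T(C) = √(2*C) = √2*√C)
o(g) = 3*g (o(g) = 2*g + g = 3*g)
O = 5 (O = √25 = 5)
o(S(T(3))*(-5)) + O² = 3*((√2*√3)*(-5)) + 5² = 3*(√6*(-5)) + 25 = 3*(-5*√6) + 25 = -15*√6 + 25 = 25 - 15*√6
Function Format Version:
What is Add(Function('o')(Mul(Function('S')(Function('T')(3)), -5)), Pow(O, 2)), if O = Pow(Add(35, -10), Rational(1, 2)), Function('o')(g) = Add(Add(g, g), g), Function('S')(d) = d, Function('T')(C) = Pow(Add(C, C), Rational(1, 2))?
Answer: Add(25, Mul(-15, Pow(6, Rational(1, 2)))) ≈ -11.742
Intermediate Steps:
Function('T')(C) = Mul(Pow(2, Rational(1, 2)), Pow(C, Rational(1, 2))) (Function('T')(C) = Pow(Mul(2, C), Rational(1, 2)) = Mul(Pow(2, Rational(1, 2)), Pow(C, Rational(1, 2))))
Function('o')(g) = Mul(3, g) (Function('o')(g) = Add(Mul(2, g), g) = Mul(3, g))
O = 5 (O = Pow(25, Rational(1, 2)) = 5)
Add(Function('o')(Mul(Function('S')(Function('T')(3)), -5)), Pow(O, 2)) = Add(Mul(3, Mul(Mul(Pow(2, Rational(1, 2)), Pow(3, Rational(1, 2))), -5)), Pow(5, 2)) = Add(Mul(3, Mul(Pow(6, Rational(1, 2)), -5)), 25) = Add(Mul(3, Mul(-5, Pow(6, Rational(1, 2)))), 25) = Add(Mul(-15, Pow(6, Rational(1, 2))), 25) = Add(25, Mul(-15, Pow(6, Rational(1, 2))))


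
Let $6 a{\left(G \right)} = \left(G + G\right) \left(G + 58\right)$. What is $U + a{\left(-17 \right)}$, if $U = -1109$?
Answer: $- \frac{4024}{3} \approx -1341.3$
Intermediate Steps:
$a{\left(G \right)} = \frac{G \left(58 + G\right)}{3}$ ($a{\left(G \right)} = \frac{\left(G + G\right) \left(G + 58\right)}{6} = \frac{2 G \left(58 + G\right)}{6} = \frac{G \left(58 + G\right)}{3}$)
$U + a{\left(-17 \right)} = -1109 + \frac{1}{3} \left(-17\right) \left(58 - 17\right) = -1109 + \frac{1}{3} \left(-17\right) 41 = -1109 - \frac{697}{3} = - \frac{4024}{3}$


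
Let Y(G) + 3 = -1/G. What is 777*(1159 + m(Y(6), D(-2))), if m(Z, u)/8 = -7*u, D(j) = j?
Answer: 987567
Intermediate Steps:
Y(G) = -3 - 1/G
m(Z, u) = -56*u (m(Z, u) = 8*(-7*u) = -56*u)
777*(1159 + m(Y(6), D(-2))) = 777*(1159 - 56*(-2)) = 777*(1159 + 112) = 777*1271 = 987567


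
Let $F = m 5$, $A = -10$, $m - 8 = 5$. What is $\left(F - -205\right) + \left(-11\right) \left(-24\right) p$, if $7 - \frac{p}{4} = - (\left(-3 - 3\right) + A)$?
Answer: $-9234$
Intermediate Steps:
$m = 13$ ($m = 8 + 5 = 13$)
$F = 65$ ($F = 13 \cdot 5 = 65$)
$p = -36$ ($p = 28 - 4 \left(- (\left(-3 - 3\right) - 10)\right) = 28 - 4 \left(- (-6 - 10)\right) = 28 - 4 \left(\left(-1\right) \left(-16\right)\right) = 28 - 64 = -36$)
$\left(F - -205\right) + \left(-11\right) \left(-24\right) p = \left(65 - -205\right) + \left(-11\right) \left(-24\right) \left(-36\right) = \left(65 + 205\right) + 264 \left(-36\right) = 270 - 9504 = -9234$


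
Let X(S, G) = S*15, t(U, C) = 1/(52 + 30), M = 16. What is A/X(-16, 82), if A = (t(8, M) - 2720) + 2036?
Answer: 56087/19680 ≈ 2.8499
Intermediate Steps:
t(U, C) = 1/82
A = -56087/82 (A = (1/82 - 2720) + 2036 = -223039/82 + 2036 = -56087/82 ≈ -683.99)
X(S, G) = 15*S
A/X(-16, 82) = -56087/(82*(15*(-16))) = -56087/82/(-240) = -56087/82*(-1/240) = 56087/19680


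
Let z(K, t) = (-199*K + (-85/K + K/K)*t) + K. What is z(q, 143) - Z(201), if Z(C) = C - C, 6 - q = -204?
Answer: -1742785/42 ≈ -41495.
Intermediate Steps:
q = 210 (q = 6 - 1*(-204) = 6 + 204 = 210)
Z(C) = 0
z(K, t) = -198*K + t*(1 - 85/K) (z(K, t) = (-199*K + (-85/K + 1)*t) + K = (-199*K + (1 - 85/K)*t) + K = (-199*K + t*(1 - 85/K)) + K = -198*K + t*(1 - 85/K))
z(q, 143) - Z(201) = (143 - 198*210 - 85*143/210) - 1*0 = (143 - 41580 - 85*143*1/210) + 0 = (143 - 41580 - 2431/42) + 0 = -1742785/42 + 0 = -1742785/42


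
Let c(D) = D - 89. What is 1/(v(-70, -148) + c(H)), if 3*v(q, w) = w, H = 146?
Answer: 3/23 ≈ 0.13043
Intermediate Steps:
v(q, w) = w/3
c(D) = -89 + D
1/(v(-70, -148) + c(H)) = 1/((1/3)*(-148) + (-89 + 146)) = 1/(-148/3 + 57) = 1/(23/3) = 3/23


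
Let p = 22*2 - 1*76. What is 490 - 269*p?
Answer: 9098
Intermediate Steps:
p = -32 (p = 44 - 76 = -32)
490 - 269*p = 490 - 269*(-32) = 490 + 8608 = 9098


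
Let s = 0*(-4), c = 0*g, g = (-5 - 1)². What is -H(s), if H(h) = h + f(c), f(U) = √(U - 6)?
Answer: -I*√6 ≈ -2.4495*I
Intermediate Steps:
g = 36 (g = (-6)² = 36)
c = 0 (c = 0*36 = 0)
f(U) = √(-6 + U)
s = 0
H(h) = h + I*√6 (H(h) = h + √(-6 + 0) = h + √(-6) = h + I*√6)
-H(s) = -(0 + I*√6) = -I*√6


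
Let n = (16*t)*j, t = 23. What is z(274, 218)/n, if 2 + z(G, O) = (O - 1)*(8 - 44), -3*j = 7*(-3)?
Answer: -3907/1288 ≈ -3.0334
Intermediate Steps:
j = 7 (j = -7*(-3)/3 = -⅓*(-21) = 7)
z(G, O) = 34 - 36*O (z(G, O) = -2 + (O - 1)*(8 - 44) = -2 + (-1 + O)*(-36) = -2 + (36 - 36*O) = 34 - 36*O)
n = 2576 (n = (16*23)*7 = 368*7 = 2576)
z(274, 218)/n = (34 - 36*218)/2576 = (34 - 7848)*(1/2576) = -7814*1/2576 = -3907/1288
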